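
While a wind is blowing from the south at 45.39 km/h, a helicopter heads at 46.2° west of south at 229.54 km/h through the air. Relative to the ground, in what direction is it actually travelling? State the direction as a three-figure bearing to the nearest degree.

236°

Taking east as x and north as y: velocity relative to the air = (-165.673, -158.875) km/h; the air relative to ground = (0.000, 45.390) km/h.
Velocity relative to ground = (-165.673, -158.875) + (0.000, 45.390) = (-165.673, -113.485) km/h.
Bearing = atan2(-165.67, -113.48) = 235.59° clockwise from north.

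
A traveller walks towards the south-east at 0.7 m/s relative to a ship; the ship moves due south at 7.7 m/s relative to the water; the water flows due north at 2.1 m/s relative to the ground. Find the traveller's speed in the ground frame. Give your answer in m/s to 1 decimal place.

6.1 m/s

In east/north components (m/s): traveller relative to ship = (0.495, -0.495); ship relative to water = (0.000, -7.700); water relative to ground = (0.000, 2.100).
Sum = (0.495, -6.095) m/s.
Speed = |(0.495, -6.095)| = 6.115 m/s.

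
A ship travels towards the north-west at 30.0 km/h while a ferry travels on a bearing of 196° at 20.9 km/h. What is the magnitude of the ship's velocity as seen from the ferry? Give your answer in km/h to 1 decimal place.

44.1 km/h

Taking east as x and north as y: ship velocity = (-21.213, 21.213) km/h; ferry velocity = (-5.761, -20.090) km/h.
Velocity of ship relative to ferry = (-21.213, 21.213) − (-5.761, -20.090) = (-15.452, 41.304) km/h.
Magnitude = |(-15.452, 41.304)| = 44.099 km/h.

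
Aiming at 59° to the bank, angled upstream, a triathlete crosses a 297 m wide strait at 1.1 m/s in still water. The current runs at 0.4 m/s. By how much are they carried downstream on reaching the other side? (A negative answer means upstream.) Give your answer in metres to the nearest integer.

-52 m

Perpendicular speed = 0.943 m/s; crossing time = 297 / 0.943 = 314.991 s.
Net downstream speed = -0.167 m/s.
Drift = -0.167 × 314.991 = -52.459 m (upstream).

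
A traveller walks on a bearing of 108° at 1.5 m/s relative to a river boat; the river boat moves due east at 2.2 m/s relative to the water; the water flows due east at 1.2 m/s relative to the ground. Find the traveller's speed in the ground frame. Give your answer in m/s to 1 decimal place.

4.8 m/s

In east/north components (m/s): traveller relative to river boat = (1.427, -0.464); river boat relative to water = (2.200, 0.000); water relative to ground = (1.200, 0.000).
Sum = (4.827, -0.464) m/s.
Speed = |(4.827, -0.464)| = 4.849 m/s.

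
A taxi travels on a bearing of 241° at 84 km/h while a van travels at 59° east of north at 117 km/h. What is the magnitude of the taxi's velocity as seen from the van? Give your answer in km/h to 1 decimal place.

Taking east as x and north as y: taxi velocity = (-73.468, -40.724) km/h; van velocity = (100.289, 60.259) km/h.
Velocity of taxi relative to van = (-73.468, -40.724) − (100.289, 60.259) = (-173.757, -100.983) km/h.
Magnitude = |(-173.757, -100.983)| = 200.970 km/h.

201.0 km/h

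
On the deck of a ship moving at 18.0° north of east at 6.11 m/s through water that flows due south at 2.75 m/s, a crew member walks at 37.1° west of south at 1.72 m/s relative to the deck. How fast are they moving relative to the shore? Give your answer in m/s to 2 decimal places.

5.27 m/s

In east/north components (m/s): crew member relative to ship = (-1.038, -1.372); ship relative to water = (5.811, 1.888); water relative to ground = (0.000, -2.750).
Sum = (4.773, -2.234) m/s.
Speed = |(4.773, -2.234)| = 5.270 m/s.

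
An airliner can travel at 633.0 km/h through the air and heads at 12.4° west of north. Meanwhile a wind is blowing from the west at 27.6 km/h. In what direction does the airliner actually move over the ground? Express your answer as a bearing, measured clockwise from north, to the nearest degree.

350°

Taking east as x and north as y: velocity relative to the air = (-135.927, 618.234) km/h; the air relative to ground = (27.600, 0.000) km/h.
Velocity relative to ground = (-135.927, 618.234) + (27.600, 0.000) = (-108.327, 618.234) km/h.
Bearing = atan2(-108.33, 618.23) = 350.06° clockwise from north.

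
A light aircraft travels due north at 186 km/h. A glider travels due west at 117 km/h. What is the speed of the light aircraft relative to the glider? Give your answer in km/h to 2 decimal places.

Taking east as x and north as y: light aircraft velocity = (0.000, 186.000) km/h; glider velocity = (-117.000, 0.000) km/h.
Velocity of light aircraft relative to glider = (0.000, 186.000) − (-117.000, 0.000) = (117.000, 186.000) km/h.
Magnitude = |(117.000, 186.000)| = 219.738 km/h.

219.74 km/h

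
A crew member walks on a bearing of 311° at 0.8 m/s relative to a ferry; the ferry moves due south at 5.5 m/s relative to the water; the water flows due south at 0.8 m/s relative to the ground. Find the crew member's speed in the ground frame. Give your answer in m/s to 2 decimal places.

In east/north components (m/s): crew member relative to ferry = (-0.604, 0.525); ferry relative to water = (0.000, -5.500); water relative to ground = (0.000, -0.800).
Sum = (-0.604, -5.775) m/s.
Speed = |(-0.604, -5.775)| = 5.807 m/s.

5.81 m/s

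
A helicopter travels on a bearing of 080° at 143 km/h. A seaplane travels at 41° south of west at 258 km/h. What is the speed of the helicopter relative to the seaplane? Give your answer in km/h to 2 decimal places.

Taking east as x and north as y: helicopter velocity = (140.828, 24.832) km/h; seaplane velocity = (-194.715, -169.263) km/h.
Velocity of helicopter relative to seaplane = (140.828, 24.832) − (-194.715, -169.263) = (335.543, 194.095) km/h.
Magnitude = |(335.543, 194.095)| = 387.636 km/h.

387.64 km/h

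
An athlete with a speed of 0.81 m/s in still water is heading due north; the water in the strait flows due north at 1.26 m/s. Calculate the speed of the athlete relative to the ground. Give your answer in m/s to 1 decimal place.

2.1 m/s

Taking east as x and north as y: velocity relative to the water = (0.000, 0.810) m/s; the water relative to ground = (0.000, 1.260) m/s.
Velocity relative to ground = (0.000, 0.810) + (0.000, 1.260) = (0.000, 2.070) m/s.
Speed = |(0.000, 2.070)| = 2.070 m/s.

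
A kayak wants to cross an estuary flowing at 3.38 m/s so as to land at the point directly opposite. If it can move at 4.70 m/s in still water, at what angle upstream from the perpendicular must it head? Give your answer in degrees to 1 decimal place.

To cancel the current, the upstream component of the kayak's velocity must equal the flow: 4.70 sin θ = 3.38.
sin θ = 3.38 / 4.70 = 0.7191.
θ = arcsin(0.7191) = 45.984°.

46.0°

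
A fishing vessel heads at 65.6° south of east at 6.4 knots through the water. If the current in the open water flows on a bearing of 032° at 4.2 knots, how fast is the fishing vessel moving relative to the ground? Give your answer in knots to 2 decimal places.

Taking east as x and north as y: velocity relative to the water = (2.644, -5.828) knots; the water relative to ground = (2.226, 3.562) knots.
Velocity relative to ground = (2.644, -5.828) + (2.226, 3.562) = (4.870, -2.267) knots.
Speed = |(4.870, -2.267)| = 5.371 knots.

5.37 knots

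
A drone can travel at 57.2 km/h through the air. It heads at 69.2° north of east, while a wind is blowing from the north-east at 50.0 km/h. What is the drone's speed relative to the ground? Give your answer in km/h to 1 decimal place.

23.5 km/h

Taking east as x and north as y: velocity relative to the air = (20.312, 53.472) km/h; the air relative to ground = (-35.355, -35.355) km/h.
Velocity relative to ground = (20.312, 53.472) + (-35.355, -35.355) = (-15.043, 18.117) km/h.
Speed = |(-15.043, 18.117)| = 23.548 km/h.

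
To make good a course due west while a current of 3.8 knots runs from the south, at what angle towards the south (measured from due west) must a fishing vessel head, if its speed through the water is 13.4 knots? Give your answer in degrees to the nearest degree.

The current pushes perpendicular to the desired track; the heading must have a component into the current equal to 3.8 knots: 13.4 sin θ = 3.8.
sin θ = 0.2836, so θ = 16.474°.

16°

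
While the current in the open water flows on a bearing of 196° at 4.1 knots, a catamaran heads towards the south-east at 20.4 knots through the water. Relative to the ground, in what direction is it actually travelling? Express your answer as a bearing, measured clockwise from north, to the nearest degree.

Taking east as x and north as y: velocity relative to the water = (14.425, -14.425) knots; the water relative to ground = (-1.130, -3.941) knots.
Velocity relative to ground = (14.425, -14.425) + (-1.130, -3.941) = (13.295, -18.366) knots.
Bearing = atan2(13.29, -18.37) = 144.10° clockwise from north.

144°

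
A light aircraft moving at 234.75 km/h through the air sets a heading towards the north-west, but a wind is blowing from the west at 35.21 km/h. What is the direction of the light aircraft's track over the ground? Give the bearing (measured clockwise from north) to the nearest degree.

Taking east as x and north as y: velocity relative to the air = (-165.993, 165.993) km/h; the air relative to ground = (35.210, 0.000) km/h.
Velocity relative to ground = (-165.993, 165.993) + (35.210, 0.000) = (-130.783, 165.993) km/h.
Bearing = atan2(-130.78, 165.99) = 321.77° clockwise from north.

322°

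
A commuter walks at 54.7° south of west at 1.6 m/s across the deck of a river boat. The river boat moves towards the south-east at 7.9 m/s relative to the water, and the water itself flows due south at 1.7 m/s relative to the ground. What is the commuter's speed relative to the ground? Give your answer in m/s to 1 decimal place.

9.8 m/s

In east/north components (m/s): commuter relative to river boat = (-0.925, -1.306); river boat relative to water = (5.586, -5.586); water relative to ground = (0.000, -1.700).
Sum = (4.662, -8.592) m/s.
Speed = |(4.662, -8.592)| = 9.775 m/s.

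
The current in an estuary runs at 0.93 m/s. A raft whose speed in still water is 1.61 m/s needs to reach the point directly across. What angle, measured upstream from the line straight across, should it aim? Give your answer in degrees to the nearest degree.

35°

To cancel the current, the upstream component of the raft's velocity must equal the flow: 1.61 sin θ = 0.93.
sin θ = 0.93 / 1.61 = 0.5776.
θ = arcsin(0.5776) = 35.285°.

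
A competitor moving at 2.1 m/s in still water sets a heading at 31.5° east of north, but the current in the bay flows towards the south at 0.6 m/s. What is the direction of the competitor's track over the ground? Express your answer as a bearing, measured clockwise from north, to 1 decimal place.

042.7°

Taking east as x and north as y: velocity relative to the water = (1.097, 1.791) m/s; the water relative to ground = (0.000, -0.600) m/s.
Velocity relative to ground = (1.097, 1.791) + (0.000, -0.600) = (1.097, 1.191) m/s.
Bearing = atan2(1.10, 1.19) = 42.66° clockwise from north.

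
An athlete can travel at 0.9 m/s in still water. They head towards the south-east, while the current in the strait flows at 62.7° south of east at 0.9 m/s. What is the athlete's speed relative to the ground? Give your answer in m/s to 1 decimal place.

Taking east as x and north as y: velocity relative to the water = (0.636, -0.636) m/s; the water relative to ground = (0.413, -0.800) m/s.
Velocity relative to ground = (0.636, -0.636) + (0.413, -0.800) = (1.049, -1.436) m/s.
Speed = |(1.049, -1.436)| = 1.779 m/s.

1.8 m/s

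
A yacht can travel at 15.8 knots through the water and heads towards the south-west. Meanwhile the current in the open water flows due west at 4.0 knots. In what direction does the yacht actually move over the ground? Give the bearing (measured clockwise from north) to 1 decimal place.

Taking east as x and north as y: velocity relative to the water = (-11.172, -11.172) knots; the water relative to ground = (-4.000, 0.000) knots.
Velocity relative to ground = (-11.172, -11.172) + (-4.000, 0.000) = (-15.172, -11.172) knots.
Bearing = atan2(-15.17, -11.17) = 233.63° clockwise from north.

233.6°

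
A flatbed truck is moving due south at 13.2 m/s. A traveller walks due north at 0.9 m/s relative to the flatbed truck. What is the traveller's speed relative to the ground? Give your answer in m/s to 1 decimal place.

Taking east as x and north as y: flatbed truck velocity = (0.000, -13.200) m/s; traveller velocity relative to flatbed truck = (0.000, 0.900) m/s.
Velocity relative to ground = (0.000, -13.200) + (0.000, 0.900) = (0.000, -12.300) m/s.
Speed = |(0.000, -12.300)| = 12.300 m/s.

12.3 m/s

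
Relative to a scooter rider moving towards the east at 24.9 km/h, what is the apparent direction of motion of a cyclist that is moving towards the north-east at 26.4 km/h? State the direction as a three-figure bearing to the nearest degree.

342°

Taking east as x and north as y: cyclist velocity = (18.668, 18.668) km/h; scooter rider velocity = (24.900, 0.000) km/h.
Velocity of cyclist relative to scooter rider = (18.668, 18.668) − (24.900, 0.000) = (-6.232, 18.668) km/h.
Bearing = atan2(-6.23, 18.67) = 341.54° clockwise from north.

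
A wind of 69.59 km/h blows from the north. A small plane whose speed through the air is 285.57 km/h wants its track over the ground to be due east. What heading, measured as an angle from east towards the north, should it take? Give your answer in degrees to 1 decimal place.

The wind pushes perpendicular to the desired track; the heading must have a component into the wind equal to 69.59 km/h: 285.57 sin θ = 69.59.
sin θ = 0.2437, so θ = 14.104°.

14.1°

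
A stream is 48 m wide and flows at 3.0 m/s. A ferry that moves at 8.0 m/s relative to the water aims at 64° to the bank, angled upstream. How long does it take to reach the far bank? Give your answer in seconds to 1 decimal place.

The component of the ferry's velocity perpendicular to the bank is 8.0 × sin 64° = 7.190 m/s.
The flow acts along the bank and has no component across it.
Time = 48 / 7.190 = 6.676 s.

6.7 s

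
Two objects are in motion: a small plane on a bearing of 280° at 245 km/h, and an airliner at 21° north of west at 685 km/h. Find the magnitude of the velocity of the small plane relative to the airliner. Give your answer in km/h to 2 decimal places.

446.95 km/h

Taking east as x and north as y: small plane velocity = (-241.278, 42.544) km/h; airliner velocity = (-639.503, 245.482) km/h.
Velocity of small plane relative to airliner = (-241.278, 42.544) − (-639.503, 245.482) = (398.225, -202.938) km/h.
Magnitude = |(398.225, -202.938)| = 446.953 km/h.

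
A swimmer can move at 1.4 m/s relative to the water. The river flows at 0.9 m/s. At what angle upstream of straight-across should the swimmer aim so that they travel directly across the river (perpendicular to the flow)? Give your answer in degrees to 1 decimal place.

40.0°

To cancel the current, the upstream component of the swimmer's velocity must equal the flow: 1.4 sin θ = 0.9.
sin θ = 0.9 / 1.4 = 0.6429.
θ = arcsin(0.6429) = 40.005°.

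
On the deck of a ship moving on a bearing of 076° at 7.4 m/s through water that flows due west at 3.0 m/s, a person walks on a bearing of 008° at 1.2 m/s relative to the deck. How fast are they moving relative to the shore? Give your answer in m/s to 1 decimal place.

5.3 m/s

In east/north components (m/s): person relative to ship = (0.167, 1.188); ship relative to water = (7.180, 1.790); water relative to ground = (-3.000, 0.000).
Sum = (4.347, 2.979) m/s.
Speed = |(4.347, 2.979)| = 5.270 m/s.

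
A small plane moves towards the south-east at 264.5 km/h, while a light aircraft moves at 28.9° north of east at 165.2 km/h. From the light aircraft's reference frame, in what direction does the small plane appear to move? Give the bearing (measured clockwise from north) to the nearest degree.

171°

Taking east as x and north as y: small plane velocity = (187.030, -187.030) km/h; light aircraft velocity = (144.627, 79.838) km/h.
Velocity of small plane relative to light aircraft = (187.030, -187.030) − (144.627, 79.838) = (42.403, -266.868) km/h.
Bearing = atan2(42.40, -266.87) = 170.97° clockwise from north.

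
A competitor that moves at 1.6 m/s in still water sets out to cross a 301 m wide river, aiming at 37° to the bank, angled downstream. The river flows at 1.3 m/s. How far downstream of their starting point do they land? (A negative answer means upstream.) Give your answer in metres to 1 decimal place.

Perpendicular speed = 0.963 m/s; crossing time = 301 / 0.963 = 312.596 s.
Net downstream speed = 2.578 m/s.
Drift = 2.578 × 312.596 = 805.815 m (downstream).

805.8 m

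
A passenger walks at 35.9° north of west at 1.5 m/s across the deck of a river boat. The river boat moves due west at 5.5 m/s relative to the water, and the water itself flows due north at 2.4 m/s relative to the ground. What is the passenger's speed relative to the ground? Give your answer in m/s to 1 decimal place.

7.5 m/s

In east/north components (m/s): passenger relative to river boat = (-1.215, 0.880); river boat relative to water = (-5.500, 0.000); water relative to ground = (0.000, 2.400).
Sum = (-6.715, 3.280) m/s.
Speed = |(-6.715, 3.280)| = 7.473 m/s.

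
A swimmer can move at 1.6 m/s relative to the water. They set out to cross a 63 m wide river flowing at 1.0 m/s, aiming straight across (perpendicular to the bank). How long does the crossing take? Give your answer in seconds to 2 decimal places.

39.38 s

The component of the swimmer's velocity perpendicular to the bank is 1.6 m/s.
The flow acts along the bank and has no component across it.
Time = 63 / 1.600 = 39.375 s.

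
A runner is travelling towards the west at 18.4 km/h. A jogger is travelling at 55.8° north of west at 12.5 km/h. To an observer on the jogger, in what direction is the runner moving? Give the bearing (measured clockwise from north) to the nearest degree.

228°

Taking east as x and north as y: runner velocity = (-18.400, 0.000) km/h; jogger velocity = (-7.026, 10.339) km/h.
Velocity of runner relative to jogger = (-18.400, 0.000) − (-7.026, 10.339) = (-11.374, -10.339) km/h.
Bearing = atan2(-11.37, -10.34) = 227.73° clockwise from north.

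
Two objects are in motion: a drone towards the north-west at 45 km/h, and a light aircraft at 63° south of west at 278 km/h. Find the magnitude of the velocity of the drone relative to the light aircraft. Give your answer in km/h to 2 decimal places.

Taking east as x and north as y: drone velocity = (-31.820, 31.820) km/h; light aircraft velocity = (-126.209, -247.700) km/h.
Velocity of drone relative to light aircraft = (-31.820, 31.820) − (-126.209, -247.700) = (94.390, 279.520) km/h.
Magnitude = |(94.390, 279.520)| = 295.026 km/h.

295.03 km/h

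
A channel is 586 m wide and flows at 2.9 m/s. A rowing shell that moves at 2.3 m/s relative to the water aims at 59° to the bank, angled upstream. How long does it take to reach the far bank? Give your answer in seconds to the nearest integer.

297 s

The component of the rowing shell's velocity perpendicular to the bank is 2.3 × sin 59° = 1.971 m/s.
Only the cross-stream component determines the crossing time; the current contributes nothing perpendicular to the bank.
Time = 586 / 1.971 = 297.238 s.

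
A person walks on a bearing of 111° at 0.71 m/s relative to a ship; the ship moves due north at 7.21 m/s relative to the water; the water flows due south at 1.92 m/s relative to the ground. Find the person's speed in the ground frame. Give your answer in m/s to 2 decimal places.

5.08 m/s

In east/north components (m/s): person relative to ship = (0.663, -0.254); ship relative to water = (0.000, 7.210); water relative to ground = (0.000, -1.920).
Sum = (0.663, 5.036) m/s.
Speed = |(0.663, 5.036)| = 5.079 m/s.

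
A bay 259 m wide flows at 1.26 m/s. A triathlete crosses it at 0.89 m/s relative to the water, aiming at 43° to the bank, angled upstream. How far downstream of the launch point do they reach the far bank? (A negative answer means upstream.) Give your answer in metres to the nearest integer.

Perpendicular speed = 0.607 m/s; crossing time = 259 / 0.607 = 426.704 s.
Net downstream speed = 0.609 m/s.
Drift = 0.609 × 426.704 = 259.903 m (downstream).

260 m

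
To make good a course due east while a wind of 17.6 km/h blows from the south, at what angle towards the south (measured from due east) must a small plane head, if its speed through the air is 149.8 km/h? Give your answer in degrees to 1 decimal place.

6.7°

The wind pushes perpendicular to the desired track; the heading must have a component into the wind equal to 17.6 km/h: 149.8 sin θ = 17.6.
sin θ = 0.1175, so θ = 6.747°.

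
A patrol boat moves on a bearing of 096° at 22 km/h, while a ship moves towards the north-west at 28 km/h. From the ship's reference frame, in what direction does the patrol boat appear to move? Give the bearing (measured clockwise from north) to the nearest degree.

118°

Taking east as x and north as y: patrol boat velocity = (21.879, -2.300) km/h; ship velocity = (-19.799, 19.799) km/h.
Velocity of patrol boat relative to ship = (21.879, -2.300) − (-19.799, 19.799) = (41.678, -22.099) km/h.
Bearing = atan2(41.68, -22.10) = 117.93° clockwise from north.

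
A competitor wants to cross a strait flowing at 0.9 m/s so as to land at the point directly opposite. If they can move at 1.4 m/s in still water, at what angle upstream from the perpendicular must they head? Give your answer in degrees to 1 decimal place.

To cancel the current, the upstream component of the competitor's velocity must equal the flow: 1.4 sin θ = 0.9.
sin θ = 0.9 / 1.4 = 0.6429.
θ = arcsin(0.6429) = 40.005°.

40.0°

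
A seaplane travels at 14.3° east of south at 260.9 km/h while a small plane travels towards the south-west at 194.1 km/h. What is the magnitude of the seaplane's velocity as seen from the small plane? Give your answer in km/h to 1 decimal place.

232.5 km/h

Taking east as x and north as y: seaplane velocity = (64.442, -252.816) km/h; small plane velocity = (-137.249, -137.249) km/h.
Velocity of seaplane relative to small plane = (64.442, -252.816) − (-137.249, -137.249) = (201.691, -115.567) km/h.
Magnitude = |(201.691, -115.567)| = 232.455 km/h.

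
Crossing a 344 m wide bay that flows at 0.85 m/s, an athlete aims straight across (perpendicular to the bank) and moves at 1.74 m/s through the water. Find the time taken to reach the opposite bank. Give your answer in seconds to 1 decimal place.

The component of the athlete's velocity perpendicular to the bank is 1.74 m/s.
The flow acts along the bank and has no component across it.
Time = 344 / 1.740 = 197.701 s.

197.7 s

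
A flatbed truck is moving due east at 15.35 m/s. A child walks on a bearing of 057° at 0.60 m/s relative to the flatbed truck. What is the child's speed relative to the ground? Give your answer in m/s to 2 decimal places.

Taking east as x and north as y: flatbed truck velocity = (15.350, 0.000) m/s; child velocity relative to flatbed truck = (0.503, 0.327) m/s.
Velocity relative to ground = (15.350, 0.000) + (0.503, 0.327) = (15.853, 0.327) m/s.
Speed = |(15.853, 0.327)| = 15.857 m/s.

15.86 m/s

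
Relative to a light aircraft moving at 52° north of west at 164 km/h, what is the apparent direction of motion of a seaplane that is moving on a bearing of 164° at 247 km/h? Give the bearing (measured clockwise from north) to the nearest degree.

155°

Taking east as x and north as y: seaplane velocity = (68.082, -237.432) km/h; light aircraft velocity = (-100.968, 129.234) km/h.
Velocity of seaplane relative to light aircraft = (68.082, -237.432) − (-100.968, 129.234) = (169.051, -366.665) km/h.
Bearing = atan2(169.05, -366.67) = 155.25° clockwise from north.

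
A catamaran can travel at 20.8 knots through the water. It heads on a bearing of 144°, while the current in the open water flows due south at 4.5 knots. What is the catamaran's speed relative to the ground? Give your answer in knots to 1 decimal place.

Taking east as x and north as y: velocity relative to the water = (12.226, -16.828) knots; the water relative to ground = (0.000, -4.500) knots.
Velocity relative to ground = (12.226, -16.828) + (0.000, -4.500) = (12.226, -21.328) knots.
Speed = |(12.226, -21.328)| = 24.583 knots.

24.6 knots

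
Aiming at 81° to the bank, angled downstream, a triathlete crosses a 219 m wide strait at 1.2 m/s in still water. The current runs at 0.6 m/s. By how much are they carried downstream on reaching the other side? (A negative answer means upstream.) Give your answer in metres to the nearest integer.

146 m

Perpendicular speed = 1.185 m/s; crossing time = 219 / 1.185 = 184.775 s.
Net downstream speed = 0.788 m/s.
Drift = 0.788 × 184.775 = 145.551 m (downstream).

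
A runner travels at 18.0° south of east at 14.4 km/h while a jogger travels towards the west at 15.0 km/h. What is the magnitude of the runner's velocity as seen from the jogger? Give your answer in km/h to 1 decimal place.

Taking east as x and north as y: runner velocity = (13.695, -4.450) km/h; jogger velocity = (-15.000, 0.000) km/h.
Velocity of runner relative to jogger = (13.695, -4.450) − (-15.000, 0.000) = (28.695, -4.450) km/h.
Magnitude = |(28.695, -4.450)| = 29.038 km/h.

29.0 km/h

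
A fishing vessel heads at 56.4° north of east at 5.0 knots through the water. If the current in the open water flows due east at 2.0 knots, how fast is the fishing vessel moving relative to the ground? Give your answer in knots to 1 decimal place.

Taking east as x and north as y: velocity relative to the water = (2.767, 4.165) knots; the water relative to ground = (2.000, 0.000) knots.
Velocity relative to ground = (2.767, 4.165) + (2.000, 0.000) = (4.767, 4.165) knots.
Speed = |(4.767, 4.165)| = 6.330 knots.

6.3 knots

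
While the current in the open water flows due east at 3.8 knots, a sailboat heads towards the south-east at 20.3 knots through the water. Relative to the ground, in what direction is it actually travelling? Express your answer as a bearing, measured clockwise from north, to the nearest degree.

Taking east as x and north as y: velocity relative to the water = (14.354, -14.354) knots; the water relative to ground = (3.800, 0.000) knots.
Velocity relative to ground = (14.354, -14.354) + (3.800, 0.000) = (18.154, -14.354) knots.
Bearing = atan2(18.15, -14.35) = 128.33° clockwise from north.

128°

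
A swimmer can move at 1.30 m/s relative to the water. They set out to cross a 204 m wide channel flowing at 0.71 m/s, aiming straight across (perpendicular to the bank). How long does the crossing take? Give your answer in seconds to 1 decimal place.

156.9 s

The component of the swimmer's velocity perpendicular to the bank is 1.30 m/s.
The flow acts along the bank and has no component across it.
Time = 204 / 1.300 = 156.923 s.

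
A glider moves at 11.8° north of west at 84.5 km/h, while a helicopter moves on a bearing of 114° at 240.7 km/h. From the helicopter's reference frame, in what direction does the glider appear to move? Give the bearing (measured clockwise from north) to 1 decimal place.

Taking east as x and north as y: glider velocity = (-82.714, 17.280) km/h; helicopter velocity = (219.890, -97.902) km/h.
Velocity of glider relative to helicopter = (-82.714, 17.280) − (219.890, -97.902) = (-302.605, 115.181) km/h.
Bearing = atan2(-302.60, 115.18) = 290.84° clockwise from north.

290.8°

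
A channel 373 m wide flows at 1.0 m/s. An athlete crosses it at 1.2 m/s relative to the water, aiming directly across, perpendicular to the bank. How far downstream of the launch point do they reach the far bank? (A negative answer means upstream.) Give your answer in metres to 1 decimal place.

Perpendicular speed = 1.200 m/s; crossing time = 373 / 1.200 = 310.833 s.
Net downstream speed = 1.000 m/s.
Drift = 1.000 × 310.833 = 310.833 m (downstream).

310.8 m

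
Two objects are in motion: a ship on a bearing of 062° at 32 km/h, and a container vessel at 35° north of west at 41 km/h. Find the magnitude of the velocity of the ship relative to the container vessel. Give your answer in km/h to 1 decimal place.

Taking east as x and north as y: ship velocity = (28.254, 15.023) km/h; container vessel velocity = (-33.585, 23.517) km/h.
Velocity of ship relative to container vessel = (28.254, 15.023) − (-33.585, 23.517) = (61.840, -8.494) km/h.
Magnitude = |(61.840, -8.494)| = 62.420 km/h.

62.4 km/h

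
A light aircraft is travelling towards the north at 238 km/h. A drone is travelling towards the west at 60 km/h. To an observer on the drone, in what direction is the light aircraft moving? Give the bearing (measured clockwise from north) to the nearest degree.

014°

Taking east as x and north as y: light aircraft velocity = (0.000, 238.000) km/h; drone velocity = (-60.000, 0.000) km/h.
Velocity of light aircraft relative to drone = (0.000, 238.000) − (-60.000, 0.000) = (60.000, 238.000) km/h.
Bearing = atan2(60.00, 238.00) = 14.15° clockwise from north.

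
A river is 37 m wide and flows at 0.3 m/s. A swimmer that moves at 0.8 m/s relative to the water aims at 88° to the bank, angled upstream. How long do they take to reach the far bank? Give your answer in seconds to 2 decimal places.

46.28 s

The component of the swimmer's velocity perpendicular to the bank is 0.8 × sin 88° = 0.800 m/s.
The current is parallel to the bank, so it does not affect the crossing time.
Time = 37 / 0.800 = 46.278 s.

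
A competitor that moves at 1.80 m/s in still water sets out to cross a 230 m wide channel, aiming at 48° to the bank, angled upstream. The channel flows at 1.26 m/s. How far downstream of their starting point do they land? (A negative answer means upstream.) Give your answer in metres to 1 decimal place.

Perpendicular speed = 1.338 m/s; crossing time = 230 / 1.338 = 171.942 s.
Net downstream speed = 0.056 m/s.
Drift = 0.056 × 171.942 = 9.554 m (downstream).

9.6 m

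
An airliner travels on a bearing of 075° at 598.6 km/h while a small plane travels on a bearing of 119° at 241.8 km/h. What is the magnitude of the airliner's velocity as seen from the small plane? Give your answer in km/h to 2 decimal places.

Taking east as x and north as y: airliner velocity = (578.203, 154.929) km/h; small plane velocity = (211.483, -117.227) km/h.
Velocity of airliner relative to small plane = (578.203, 154.929) − (211.483, -117.227) = (366.720, 272.156) km/h.
Magnitude = |(366.720, 272.156)| = 456.676 km/h.

456.68 km/h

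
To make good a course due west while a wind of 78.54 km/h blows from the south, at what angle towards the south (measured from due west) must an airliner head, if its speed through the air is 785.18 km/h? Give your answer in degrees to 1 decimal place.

5.7°

The wind pushes perpendicular to the desired track; the heading must have a component into the wind equal to 78.54 km/h: 785.18 sin θ = 78.54.
sin θ = 0.1000, so θ = 5.741°.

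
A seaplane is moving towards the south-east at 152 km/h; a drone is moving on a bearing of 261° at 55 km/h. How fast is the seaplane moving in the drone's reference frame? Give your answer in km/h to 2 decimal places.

Taking east as x and north as y: seaplane velocity = (107.480, -107.480) km/h; drone velocity = (-54.323, -8.604) km/h.
Velocity of seaplane relative to drone = (107.480, -107.480) − (-54.323, -8.604) = (161.803, -98.876) km/h.
Magnitude = |(161.803, -98.876)| = 189.623 km/h.

189.62 km/h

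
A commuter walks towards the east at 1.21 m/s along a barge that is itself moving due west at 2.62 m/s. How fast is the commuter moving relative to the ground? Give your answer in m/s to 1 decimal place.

1.4 m/s

Taking east as x and north as y: barge velocity = (-2.620, 0.000) m/s; commuter velocity relative to barge = (1.210, 0.000) m/s.
Velocity relative to ground = (-2.620, 0.000) + (1.210, 0.000) = (-1.410, 0.000) m/s.
Speed = |(-1.410, 0.000)| = 1.410 m/s.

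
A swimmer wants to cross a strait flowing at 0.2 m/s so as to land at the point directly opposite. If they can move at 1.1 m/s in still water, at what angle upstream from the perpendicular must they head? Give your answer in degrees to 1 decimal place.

10.5°

To cancel the current, the upstream component of the swimmer's velocity must equal the flow: 1.1 sin θ = 0.2.
sin θ = 0.2 / 1.1 = 0.1818.
θ = arcsin(0.1818) = 10.476°.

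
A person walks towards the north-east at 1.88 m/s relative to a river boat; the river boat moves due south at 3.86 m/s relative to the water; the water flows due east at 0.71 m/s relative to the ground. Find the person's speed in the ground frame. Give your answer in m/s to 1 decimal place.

In east/north components (m/s): person relative to river boat = (1.329, 1.329); river boat relative to water = (0.000, -3.860); water relative to ground = (0.710, 0.000).
Sum = (2.039, -2.531) m/s.
Speed = |(2.039, -2.531)| = 3.250 m/s.

3.3 m/s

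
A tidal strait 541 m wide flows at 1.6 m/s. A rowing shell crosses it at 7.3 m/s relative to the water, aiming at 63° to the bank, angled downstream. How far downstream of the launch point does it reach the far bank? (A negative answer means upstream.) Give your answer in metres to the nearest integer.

Perpendicular speed = 6.504 m/s; crossing time = 541 / 6.504 = 83.175 s.
Net downstream speed = 4.914 m/s.
Drift = 4.914 × 83.175 = 408.733 m (downstream).

409 m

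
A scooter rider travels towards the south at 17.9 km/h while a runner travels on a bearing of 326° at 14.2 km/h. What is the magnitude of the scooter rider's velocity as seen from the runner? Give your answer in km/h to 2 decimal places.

Taking east as x and north as y: scooter rider velocity = (0.000, -17.900) km/h; runner velocity = (-7.941, 11.772) km/h.
Velocity of scooter rider relative to runner = (0.000, -17.900) − (-7.941, 11.772) = (7.941, -29.672) km/h.
Magnitude = |(7.941, -29.672)| = 30.716 km/h.

30.72 km/h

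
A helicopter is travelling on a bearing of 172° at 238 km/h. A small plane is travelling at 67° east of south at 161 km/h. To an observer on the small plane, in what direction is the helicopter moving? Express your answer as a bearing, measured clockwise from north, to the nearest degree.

214°

Taking east as x and north as y: helicopter velocity = (33.123, -235.684) km/h; small plane velocity = (148.201, -62.908) km/h.
Velocity of helicopter relative to small plane = (33.123, -235.684) − (148.201, -62.908) = (-115.078, -172.776) km/h.
Bearing = atan2(-115.08, -172.78) = 213.67° clockwise from north.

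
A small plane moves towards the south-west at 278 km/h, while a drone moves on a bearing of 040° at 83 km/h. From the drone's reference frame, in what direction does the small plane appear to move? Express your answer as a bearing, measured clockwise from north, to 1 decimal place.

Taking east as x and north as y: small plane velocity = (-196.576, -196.576) km/h; drone velocity = (53.351, 63.582) km/h.
Velocity of small plane relative to drone = (-196.576, -196.576) − (53.351, 63.582) = (-249.927, -260.157) km/h.
Bearing = atan2(-249.93, -260.16) = 223.85° clockwise from north.

223.9°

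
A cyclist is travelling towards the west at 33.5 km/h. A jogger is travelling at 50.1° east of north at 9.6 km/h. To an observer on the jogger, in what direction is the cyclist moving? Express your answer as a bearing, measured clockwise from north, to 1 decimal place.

Taking east as x and north as y: cyclist velocity = (-33.500, 0.000) km/h; jogger velocity = (7.365, 6.158) km/h.
Velocity of cyclist relative to jogger = (-33.500, 0.000) − (7.365, 6.158) = (-40.865, -6.158) km/h.
Bearing = atan2(-40.86, -6.16) = 261.43° clockwise from north.

261.4°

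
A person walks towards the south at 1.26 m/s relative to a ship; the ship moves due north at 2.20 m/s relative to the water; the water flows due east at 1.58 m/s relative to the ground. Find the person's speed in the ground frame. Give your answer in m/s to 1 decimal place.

In east/north components (m/s): person relative to ship = (0.000, -1.260); ship relative to water = (0.000, 2.200); water relative to ground = (1.580, 0.000).
Sum = (1.580, 0.940) m/s.
Speed = |(1.580, 0.940)| = 1.838 m/s.

1.8 m/s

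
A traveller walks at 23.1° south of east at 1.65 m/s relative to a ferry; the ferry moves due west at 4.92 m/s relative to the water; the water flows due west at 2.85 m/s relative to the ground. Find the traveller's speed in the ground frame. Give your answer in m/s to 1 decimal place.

In east/north components (m/s): traveller relative to ferry = (1.518, -0.647); ferry relative to water = (-4.920, 0.000); water relative to ground = (-2.850, 0.000).
Sum = (-6.252, -0.647) m/s.
Speed = |(-6.252, -0.647)| = 6.286 m/s.

6.3 m/s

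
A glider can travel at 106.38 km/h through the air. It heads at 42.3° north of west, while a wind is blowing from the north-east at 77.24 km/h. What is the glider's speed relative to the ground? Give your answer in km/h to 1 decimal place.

134.4 km/h

Taking east as x and north as y: velocity relative to the air = (-78.682, 71.595) km/h; the air relative to ground = (-54.617, -54.617) km/h.
Velocity relative to ground = (-78.682, 71.595) + (-54.617, -54.617) = (-133.299, 16.978) km/h.
Speed = |(-133.299, 16.978)| = 134.376 km/h.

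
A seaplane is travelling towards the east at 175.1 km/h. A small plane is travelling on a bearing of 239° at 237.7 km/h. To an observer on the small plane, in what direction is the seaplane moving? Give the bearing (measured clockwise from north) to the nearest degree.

072°

Taking east as x and north as y: seaplane velocity = (175.100, 0.000) km/h; small plane velocity = (-203.749, -122.425) km/h.
Velocity of seaplane relative to small plane = (175.100, 0.000) − (-203.749, -122.425) = (378.849, 122.425) km/h.
Bearing = atan2(378.85, 122.42) = 72.09° clockwise from north.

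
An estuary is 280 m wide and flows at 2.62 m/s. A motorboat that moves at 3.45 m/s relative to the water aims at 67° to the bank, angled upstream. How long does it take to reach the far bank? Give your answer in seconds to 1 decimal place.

The component of the motorboat's velocity perpendicular to the bank is 3.45 × sin 67° = 3.176 m/s.
The flow acts along the bank and has no component across it.
Time = 280 / 3.176 = 88.168 s.

88.2 s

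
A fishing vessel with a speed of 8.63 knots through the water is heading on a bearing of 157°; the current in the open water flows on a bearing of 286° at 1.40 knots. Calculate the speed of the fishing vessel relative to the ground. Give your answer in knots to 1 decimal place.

7.8 knots

Taking east as x and north as y: velocity relative to the water = (3.372, -7.944) knots; the water relative to ground = (-1.346, 0.386) knots.
Velocity relative to ground = (3.372, -7.944) + (-1.346, 0.386) = (2.026, -7.558) knots.
Speed = |(2.026, -7.558)| = 7.825 knots.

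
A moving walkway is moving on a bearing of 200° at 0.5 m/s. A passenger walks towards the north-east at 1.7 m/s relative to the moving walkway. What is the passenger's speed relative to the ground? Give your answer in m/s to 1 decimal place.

1.3 m/s

Taking east as x and north as y: moving walkway velocity = (-0.171, -0.470) m/s; passenger velocity relative to moving walkway = (1.202, 1.202) m/s.
Velocity relative to ground = (-0.171, -0.470) + (1.202, 1.202) = (1.031, 0.732) m/s.
Speed = |(1.031, 0.732)| = 1.265 m/s.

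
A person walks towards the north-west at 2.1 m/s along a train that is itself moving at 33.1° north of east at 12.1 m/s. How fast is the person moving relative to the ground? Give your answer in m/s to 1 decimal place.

11.8 m/s

Taking east as x and north as y: train velocity = (10.136, 6.608) m/s; person velocity relative to train = (-1.485, 1.485) m/s.
Velocity relative to ground = (10.136, 6.608) + (-1.485, 1.485) = (8.651, 8.093) m/s.
Speed = |(8.651, 8.093)| = 11.847 m/s.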